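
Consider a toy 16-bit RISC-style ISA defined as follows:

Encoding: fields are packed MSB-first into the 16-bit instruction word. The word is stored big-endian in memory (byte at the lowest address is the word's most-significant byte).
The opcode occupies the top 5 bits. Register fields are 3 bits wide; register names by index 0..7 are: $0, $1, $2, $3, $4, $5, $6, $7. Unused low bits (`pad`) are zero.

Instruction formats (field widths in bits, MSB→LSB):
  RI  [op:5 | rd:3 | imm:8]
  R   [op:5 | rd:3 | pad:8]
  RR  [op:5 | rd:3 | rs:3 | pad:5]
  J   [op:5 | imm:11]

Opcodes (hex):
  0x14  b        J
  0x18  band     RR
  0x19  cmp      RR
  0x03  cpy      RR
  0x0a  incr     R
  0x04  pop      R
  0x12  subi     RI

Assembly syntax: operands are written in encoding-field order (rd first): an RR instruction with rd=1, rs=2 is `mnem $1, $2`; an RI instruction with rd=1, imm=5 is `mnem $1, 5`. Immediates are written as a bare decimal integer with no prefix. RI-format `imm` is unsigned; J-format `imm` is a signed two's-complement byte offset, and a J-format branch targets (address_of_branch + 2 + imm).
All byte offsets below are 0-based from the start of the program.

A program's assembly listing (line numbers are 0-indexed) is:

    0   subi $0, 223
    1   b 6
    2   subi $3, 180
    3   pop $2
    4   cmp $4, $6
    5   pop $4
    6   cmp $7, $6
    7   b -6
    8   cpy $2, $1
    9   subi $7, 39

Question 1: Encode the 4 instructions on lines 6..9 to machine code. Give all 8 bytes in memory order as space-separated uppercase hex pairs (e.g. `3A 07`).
L6: cmp op=0x19:5|rd=7:3|rs=6:3|pad=0:5 ⇒ 0xcfc0 ⇒ big cf c0
L7: b op=0x14:5|imm=-6:11 ⇒ 0xa7fa ⇒ big a7 fa
L8: cpy op=0x3:5|rd=2:3|rs=1:3|pad=0:5 ⇒ 0x1a20 ⇒ big 1a 20
L9: subi op=0x12:5|rd=7:3|imm=39:8 ⇒ 0x9727 ⇒ big 97 27

CF C0 A7 FA 1A 20 97 27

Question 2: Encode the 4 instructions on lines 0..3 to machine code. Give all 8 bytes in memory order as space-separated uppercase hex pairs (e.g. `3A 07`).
90 DF A0 06 93 B4 22 00

0. subi fields op=0x12:5|rd=0:3|imm=223:8 → word 90dfh → 90 df
1. b fields op=0x14:5|imm=6:11 → word a006h → a0 06
2. subi fields op=0x12:5|rd=3:3|imm=180:8 → word 93b4h → 93 b4
3. pop fields op=0x4:5|rd=2:3|pad=0:8 → word 2200h → 22 00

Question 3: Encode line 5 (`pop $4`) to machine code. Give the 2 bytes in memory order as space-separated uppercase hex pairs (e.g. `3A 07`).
24 00

5. pop fields op=0x4:5|rd=4:3|pad=0:8 → word 2400h → 24 00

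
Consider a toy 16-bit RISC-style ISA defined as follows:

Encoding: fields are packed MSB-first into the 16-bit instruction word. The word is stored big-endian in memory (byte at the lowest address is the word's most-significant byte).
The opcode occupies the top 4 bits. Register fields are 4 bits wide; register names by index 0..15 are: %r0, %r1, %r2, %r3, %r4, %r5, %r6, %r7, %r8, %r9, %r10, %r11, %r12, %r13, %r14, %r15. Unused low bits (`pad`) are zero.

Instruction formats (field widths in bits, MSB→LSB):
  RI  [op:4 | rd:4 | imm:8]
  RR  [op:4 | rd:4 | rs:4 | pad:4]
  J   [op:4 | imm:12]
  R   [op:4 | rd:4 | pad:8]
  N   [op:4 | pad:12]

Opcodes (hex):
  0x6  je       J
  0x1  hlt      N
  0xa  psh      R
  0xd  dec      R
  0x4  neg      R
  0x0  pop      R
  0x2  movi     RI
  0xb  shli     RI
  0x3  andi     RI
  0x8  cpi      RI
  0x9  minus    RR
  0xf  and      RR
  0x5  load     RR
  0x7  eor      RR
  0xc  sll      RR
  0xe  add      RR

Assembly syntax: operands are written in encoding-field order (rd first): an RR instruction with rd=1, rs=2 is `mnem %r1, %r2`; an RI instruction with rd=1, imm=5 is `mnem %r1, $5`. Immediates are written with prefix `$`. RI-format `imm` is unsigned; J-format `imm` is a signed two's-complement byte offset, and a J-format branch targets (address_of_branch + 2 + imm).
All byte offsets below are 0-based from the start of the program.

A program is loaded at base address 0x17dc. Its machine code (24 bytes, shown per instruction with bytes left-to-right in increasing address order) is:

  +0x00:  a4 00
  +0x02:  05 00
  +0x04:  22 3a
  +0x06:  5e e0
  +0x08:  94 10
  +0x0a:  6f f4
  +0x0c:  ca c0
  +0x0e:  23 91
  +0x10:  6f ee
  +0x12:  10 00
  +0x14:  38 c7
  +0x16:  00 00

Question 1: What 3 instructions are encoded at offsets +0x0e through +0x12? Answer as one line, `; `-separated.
movi %r3, $145; je $-18; hlt

+0x0e: 23 91 ⇒ word 0x2391 (big)
  op=0x2391>>12=0x2 ⇒ movi (RI)
  rd@[11:8]=0x3 ⇒ %r3
  imm@[7:0]=0x91 ⇒ $145
+0x10: 6f ee ⇒ word 0x6fee (big)
  op=0x6fee>>12=0x6 ⇒ je (J)
  imm@[11:0]=0xfee (s12→-18) ⇒ $-18
+0x12: 10 00 ⇒ word 0x1000 (big)
  op=0x1000>>12=0x1 ⇒ hlt (N)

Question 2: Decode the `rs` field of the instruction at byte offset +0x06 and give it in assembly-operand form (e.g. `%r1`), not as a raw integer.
%r14

off 0x06: read 5e e0 as big → 0x5ee0
  opcode bits[15:12]=0x5: load/RR
  [11:8] rd=14 = %r14
  [7:4] rs=14 = %r14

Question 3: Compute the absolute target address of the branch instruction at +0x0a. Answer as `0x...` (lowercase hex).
@+0a  big-endian(6f f4) = 0x6ff4
  top 4b → 0x6 → je [J]
  imm@[11:0]=0xff4 (s12→-12) ⇒ $-12
  target = base 0x17dc + off 0x0a + 2 + imm -12 = 0x17dc

0x17dc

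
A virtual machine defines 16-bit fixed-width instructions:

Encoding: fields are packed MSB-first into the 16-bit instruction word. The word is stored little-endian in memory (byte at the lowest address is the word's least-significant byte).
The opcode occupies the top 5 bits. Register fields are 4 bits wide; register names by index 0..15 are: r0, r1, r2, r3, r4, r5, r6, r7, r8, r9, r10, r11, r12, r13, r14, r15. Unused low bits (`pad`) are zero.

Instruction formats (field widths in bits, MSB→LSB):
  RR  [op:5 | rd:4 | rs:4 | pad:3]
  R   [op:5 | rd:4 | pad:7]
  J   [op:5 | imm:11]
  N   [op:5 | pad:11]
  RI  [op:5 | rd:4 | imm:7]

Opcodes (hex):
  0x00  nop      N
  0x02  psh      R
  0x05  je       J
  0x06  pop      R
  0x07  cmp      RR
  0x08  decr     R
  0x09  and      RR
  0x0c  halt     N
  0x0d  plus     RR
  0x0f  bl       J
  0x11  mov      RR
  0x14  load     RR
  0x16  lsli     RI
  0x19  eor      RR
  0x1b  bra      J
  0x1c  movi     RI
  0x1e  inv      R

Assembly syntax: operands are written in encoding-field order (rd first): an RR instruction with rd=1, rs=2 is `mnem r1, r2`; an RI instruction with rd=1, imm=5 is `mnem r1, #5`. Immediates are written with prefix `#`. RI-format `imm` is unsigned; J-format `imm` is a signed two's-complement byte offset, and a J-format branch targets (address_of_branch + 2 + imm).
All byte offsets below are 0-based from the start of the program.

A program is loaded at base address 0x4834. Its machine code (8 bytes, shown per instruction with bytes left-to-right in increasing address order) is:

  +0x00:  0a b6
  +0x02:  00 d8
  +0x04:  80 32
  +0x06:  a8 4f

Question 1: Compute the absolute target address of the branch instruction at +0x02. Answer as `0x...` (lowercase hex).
0x4838

[02] 00 d8 → 0xd800
  op=0xd800>>11=0x1b ⇒ bra (J)
  [10:0] imm=0 = #0
  target = base 0x4834 + off 0x02 + 2 + imm 0 = 0x4838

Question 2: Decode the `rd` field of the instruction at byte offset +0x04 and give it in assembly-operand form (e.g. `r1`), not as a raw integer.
[04] 80 32 → 0x3280
  top 5b → 0x6 → pop [R]
  rd: (w>>7)&0xf=0x5 → r5

r5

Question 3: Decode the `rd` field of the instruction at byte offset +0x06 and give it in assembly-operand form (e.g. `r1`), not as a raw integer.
+0x06: a8 4f ⇒ word 0x4fa8 (little)
  op=0x4fa8>>11=0x9 ⇒ and (RR)
  rd@[10:7]=0xf ⇒ r15
  rs@[6:3]=0x5 ⇒ r5

r15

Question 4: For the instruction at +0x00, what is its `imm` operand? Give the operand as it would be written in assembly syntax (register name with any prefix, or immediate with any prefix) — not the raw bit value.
[00] 0a b6 → 0xb60a
  top 5b → 0x16 → lsli [RI]
  rd: (w>>7)&0xf=0xc → r12
  imm: (w>>0)&0x7f=0xa → #10

#10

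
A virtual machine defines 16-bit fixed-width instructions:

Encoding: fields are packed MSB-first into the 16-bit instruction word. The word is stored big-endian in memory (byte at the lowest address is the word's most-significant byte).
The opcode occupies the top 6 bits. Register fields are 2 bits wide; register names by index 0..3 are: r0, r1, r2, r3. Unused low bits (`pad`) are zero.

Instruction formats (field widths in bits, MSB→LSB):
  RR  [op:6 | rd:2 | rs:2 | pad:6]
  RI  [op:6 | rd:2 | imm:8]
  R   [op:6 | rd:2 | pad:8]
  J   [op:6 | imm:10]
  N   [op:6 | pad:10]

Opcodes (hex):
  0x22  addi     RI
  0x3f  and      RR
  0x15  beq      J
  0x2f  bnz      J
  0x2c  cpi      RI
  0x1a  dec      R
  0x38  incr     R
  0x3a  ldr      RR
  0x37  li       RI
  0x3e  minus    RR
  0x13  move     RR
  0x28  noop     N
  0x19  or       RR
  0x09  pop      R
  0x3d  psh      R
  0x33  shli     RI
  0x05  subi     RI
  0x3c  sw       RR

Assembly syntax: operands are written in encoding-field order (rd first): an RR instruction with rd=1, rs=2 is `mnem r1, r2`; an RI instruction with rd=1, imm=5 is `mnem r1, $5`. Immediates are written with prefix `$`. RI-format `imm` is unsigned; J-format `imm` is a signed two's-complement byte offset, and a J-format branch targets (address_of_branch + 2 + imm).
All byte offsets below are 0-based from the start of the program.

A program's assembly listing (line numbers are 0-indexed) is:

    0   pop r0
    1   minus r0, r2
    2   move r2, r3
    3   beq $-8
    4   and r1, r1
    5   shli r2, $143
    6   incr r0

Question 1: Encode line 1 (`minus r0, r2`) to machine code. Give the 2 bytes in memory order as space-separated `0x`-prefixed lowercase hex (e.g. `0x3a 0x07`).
0xf8 0x80

line 1 (minus): pack op=0x3e:6|rd=0:2|rs=2:2|pad=0:6 = 0xf880; big→ f8 80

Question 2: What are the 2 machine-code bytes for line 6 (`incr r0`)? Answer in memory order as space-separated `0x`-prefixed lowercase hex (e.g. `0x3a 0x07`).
0xe0 0x00

L6: incr op=0x38:6|rd=0:2|pad=0:8 ⇒ 0xe000 ⇒ big e0 00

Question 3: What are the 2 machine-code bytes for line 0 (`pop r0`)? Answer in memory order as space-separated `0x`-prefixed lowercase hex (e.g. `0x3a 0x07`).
L0: pop op=0x9:6|rd=0:2|pad=0:8 ⇒ 0x2400 ⇒ big 24 00

0x24 0x00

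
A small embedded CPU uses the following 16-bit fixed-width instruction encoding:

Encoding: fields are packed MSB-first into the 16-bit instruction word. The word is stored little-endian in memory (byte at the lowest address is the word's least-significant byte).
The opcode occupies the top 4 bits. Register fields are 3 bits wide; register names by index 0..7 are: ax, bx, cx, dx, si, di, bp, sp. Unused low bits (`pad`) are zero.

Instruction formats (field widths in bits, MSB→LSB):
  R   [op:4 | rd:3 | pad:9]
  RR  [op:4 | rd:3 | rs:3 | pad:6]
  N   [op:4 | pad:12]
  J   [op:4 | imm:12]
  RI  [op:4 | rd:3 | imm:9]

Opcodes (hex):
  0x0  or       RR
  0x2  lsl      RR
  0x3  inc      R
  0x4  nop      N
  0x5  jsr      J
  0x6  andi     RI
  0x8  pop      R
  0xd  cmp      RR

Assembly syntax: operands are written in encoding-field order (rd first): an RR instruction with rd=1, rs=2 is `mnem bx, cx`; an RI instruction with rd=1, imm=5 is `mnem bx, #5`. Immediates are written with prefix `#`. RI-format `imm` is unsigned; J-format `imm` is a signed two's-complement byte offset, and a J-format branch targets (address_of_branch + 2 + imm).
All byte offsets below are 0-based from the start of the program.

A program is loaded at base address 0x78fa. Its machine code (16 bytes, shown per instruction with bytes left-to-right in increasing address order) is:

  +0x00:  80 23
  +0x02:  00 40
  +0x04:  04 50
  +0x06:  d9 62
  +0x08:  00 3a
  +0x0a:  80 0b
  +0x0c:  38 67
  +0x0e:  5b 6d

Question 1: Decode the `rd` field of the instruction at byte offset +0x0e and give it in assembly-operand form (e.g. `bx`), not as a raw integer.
+0x0e: 5b 6d ⇒ word 0x6d5b (little)
  opcode bits[15:12]=0x6: andi/RI
  [11:9] rd=6 = bp
  [8:0] imm=347 = #347

bp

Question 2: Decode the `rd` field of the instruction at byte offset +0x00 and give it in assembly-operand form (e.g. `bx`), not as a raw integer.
@+00  little-endian(80 23) = 0x2380
  opcode bits[15:12]=0x2: lsl/RR
  rd: (w>>9)&0x7=0x1 → bx
  rs: (w>>6)&0x7=0x6 → bp

bx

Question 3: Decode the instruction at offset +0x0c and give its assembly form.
andi dx, #312

@+0c  little-endian(38 67) = 0x6738
  top 4b → 0x6 → andi [RI]
  rd@[11:9]=0x3 ⇒ dx
  imm@[8:0]=0x138 ⇒ #312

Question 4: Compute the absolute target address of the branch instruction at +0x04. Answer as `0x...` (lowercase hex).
0x7904

@+04  little-endian(04 50) = 0x5004
  opcode bits[15:12]=0x5: jsr/J
  imm: (w>>0)&0xfff=0x4 → #4
  target = base 0x78fa + off 0x04 + 2 + imm 4 = 0x7904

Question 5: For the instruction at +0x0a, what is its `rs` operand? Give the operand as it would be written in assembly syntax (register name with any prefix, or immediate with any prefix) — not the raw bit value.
[0a] 80 0b → 0x0b80
  top 4b → 0x0 → or [RR]
  [11:9] rd=5 = di
  [8:6] rs=6 = bp

bp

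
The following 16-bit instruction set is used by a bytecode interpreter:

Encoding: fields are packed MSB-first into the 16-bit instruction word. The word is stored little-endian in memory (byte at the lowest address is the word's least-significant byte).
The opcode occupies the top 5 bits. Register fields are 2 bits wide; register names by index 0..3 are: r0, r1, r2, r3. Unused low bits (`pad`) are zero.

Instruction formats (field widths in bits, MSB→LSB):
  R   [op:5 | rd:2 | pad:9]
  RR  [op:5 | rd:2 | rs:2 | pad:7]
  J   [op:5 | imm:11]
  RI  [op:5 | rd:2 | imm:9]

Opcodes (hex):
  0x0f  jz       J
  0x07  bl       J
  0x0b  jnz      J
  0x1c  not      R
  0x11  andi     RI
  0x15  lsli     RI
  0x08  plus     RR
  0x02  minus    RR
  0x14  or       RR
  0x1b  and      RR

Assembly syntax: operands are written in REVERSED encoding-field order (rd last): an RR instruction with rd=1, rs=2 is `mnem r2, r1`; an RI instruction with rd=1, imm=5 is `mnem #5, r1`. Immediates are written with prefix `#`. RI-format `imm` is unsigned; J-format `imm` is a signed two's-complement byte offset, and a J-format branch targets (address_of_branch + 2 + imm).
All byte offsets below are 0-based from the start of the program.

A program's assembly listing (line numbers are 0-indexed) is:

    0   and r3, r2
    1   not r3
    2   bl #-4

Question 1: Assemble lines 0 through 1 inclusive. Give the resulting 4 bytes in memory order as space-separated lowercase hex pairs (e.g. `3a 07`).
80 dd 00 e6

0. and fields op=0x1b:5|rd=2:2|rs=3:2|pad=0:7 → word dd80h → 80 dd
1. not fields op=0x1c:5|rd=3:2|pad=0:9 → word e600h → 00 e6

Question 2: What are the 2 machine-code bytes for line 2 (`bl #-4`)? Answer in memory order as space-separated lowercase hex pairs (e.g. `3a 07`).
fc 3f

line 2 (bl): pack op=0x7:5|imm=-4:11 = 0x3ffc; little→ fc 3f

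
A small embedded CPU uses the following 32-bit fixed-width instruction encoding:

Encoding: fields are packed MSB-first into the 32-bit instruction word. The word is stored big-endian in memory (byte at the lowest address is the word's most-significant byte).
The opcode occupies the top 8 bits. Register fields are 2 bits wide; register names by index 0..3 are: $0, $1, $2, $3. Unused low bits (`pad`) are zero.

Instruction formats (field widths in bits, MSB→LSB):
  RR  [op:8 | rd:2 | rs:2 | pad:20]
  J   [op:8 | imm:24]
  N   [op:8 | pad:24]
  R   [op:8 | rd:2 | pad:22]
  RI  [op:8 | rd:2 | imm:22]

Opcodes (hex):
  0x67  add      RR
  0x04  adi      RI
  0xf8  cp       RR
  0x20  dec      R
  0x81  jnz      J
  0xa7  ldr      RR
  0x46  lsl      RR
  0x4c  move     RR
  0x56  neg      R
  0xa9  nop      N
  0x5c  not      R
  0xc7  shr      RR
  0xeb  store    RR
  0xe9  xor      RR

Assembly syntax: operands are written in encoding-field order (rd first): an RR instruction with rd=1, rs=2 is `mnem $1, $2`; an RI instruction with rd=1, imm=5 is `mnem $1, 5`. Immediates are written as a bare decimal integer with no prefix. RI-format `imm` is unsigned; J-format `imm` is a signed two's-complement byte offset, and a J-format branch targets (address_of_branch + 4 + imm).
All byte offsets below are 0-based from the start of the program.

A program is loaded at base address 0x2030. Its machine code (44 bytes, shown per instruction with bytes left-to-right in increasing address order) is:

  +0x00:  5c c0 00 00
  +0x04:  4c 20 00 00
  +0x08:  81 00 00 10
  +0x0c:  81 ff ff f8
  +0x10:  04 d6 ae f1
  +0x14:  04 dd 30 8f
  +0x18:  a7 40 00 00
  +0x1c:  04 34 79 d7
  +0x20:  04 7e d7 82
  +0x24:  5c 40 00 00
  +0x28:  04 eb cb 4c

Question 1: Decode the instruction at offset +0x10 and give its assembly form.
+0x10: 04 d6 ae f1 ⇒ word 0x04d6aef1 (big)
  top 8b → 0x4 → adi [RI]
  [23:22] rd=3 = $3
  [21:0] imm=1486577 = 1486577

adi $3, 1486577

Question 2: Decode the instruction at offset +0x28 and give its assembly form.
adi $3, 2870092

off 0x28: read 04 eb cb 4c as big → 0x04ebcb4c
  opcode bits[31:24]=0x4: adi/RI
  rd: (w>>22)&0x3=0x3 → $3
  imm: (w>>0)&0x3fffff=0x2bcb4c → 2870092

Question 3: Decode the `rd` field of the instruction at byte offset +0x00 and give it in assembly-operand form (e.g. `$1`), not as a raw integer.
off 0x00: read 5c c0 00 00 as big → 0x5cc00000
  opcode bits[31:24]=0x5c: not/R
  [23:22] rd=3 = $3

$3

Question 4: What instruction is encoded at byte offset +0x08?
+0x08: 81 00 00 10 ⇒ word 0x81000010 (big)
  top 8b → 0x81 → jnz [J]
  [23:0] imm=16 = 16

jnz 16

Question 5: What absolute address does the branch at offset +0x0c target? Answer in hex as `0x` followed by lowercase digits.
0x2038

+0x0c: 81 ff ff f8 ⇒ word 0x81fffff8 (big)
  opcode bits[31:24]=0x81: jnz/J
  imm@[23:0]=0xfffff8 (s24→-8) ⇒ -8
  target = base 0x2030 + off 0x0c + 4 + imm -8 = 0x2038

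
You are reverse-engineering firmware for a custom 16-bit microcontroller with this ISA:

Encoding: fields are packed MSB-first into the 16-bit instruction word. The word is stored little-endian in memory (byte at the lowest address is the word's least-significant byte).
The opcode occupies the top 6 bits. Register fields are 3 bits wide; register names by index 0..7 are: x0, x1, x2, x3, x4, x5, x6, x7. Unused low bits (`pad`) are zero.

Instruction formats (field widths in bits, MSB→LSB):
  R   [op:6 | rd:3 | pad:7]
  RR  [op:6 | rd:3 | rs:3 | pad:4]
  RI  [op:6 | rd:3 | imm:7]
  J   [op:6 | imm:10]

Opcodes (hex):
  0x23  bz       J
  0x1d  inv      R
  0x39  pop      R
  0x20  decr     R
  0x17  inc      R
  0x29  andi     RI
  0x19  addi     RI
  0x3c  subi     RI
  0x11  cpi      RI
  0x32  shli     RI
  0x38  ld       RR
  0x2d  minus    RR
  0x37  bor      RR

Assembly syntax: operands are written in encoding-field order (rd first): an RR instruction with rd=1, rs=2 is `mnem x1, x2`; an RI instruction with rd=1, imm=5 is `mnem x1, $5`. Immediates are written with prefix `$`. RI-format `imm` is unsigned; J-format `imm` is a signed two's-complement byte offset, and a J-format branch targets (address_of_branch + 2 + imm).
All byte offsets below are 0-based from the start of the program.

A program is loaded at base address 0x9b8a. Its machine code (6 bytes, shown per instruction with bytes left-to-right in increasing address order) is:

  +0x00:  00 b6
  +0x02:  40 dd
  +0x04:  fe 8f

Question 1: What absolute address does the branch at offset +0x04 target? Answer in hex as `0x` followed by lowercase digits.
0x9b8e

off 0x04: read fe 8f as little → 0x8ffe
  top 6b → 0x23 → bz [J]
  imm: (w>>0)&0x3ff=0x3fe (s10→-2) → $-2
  target = base 0x9b8a + off 0x04 + 2 + imm -2 = 0x9b8e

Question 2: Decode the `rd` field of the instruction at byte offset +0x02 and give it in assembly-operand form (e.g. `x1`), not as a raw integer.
off 0x02: read 40 dd as little → 0xdd40
  op=0xdd40>>10=0x37 ⇒ bor (RR)
  rd@[9:7]=0x2 ⇒ x2
  rs@[6:4]=0x4 ⇒ x4

x2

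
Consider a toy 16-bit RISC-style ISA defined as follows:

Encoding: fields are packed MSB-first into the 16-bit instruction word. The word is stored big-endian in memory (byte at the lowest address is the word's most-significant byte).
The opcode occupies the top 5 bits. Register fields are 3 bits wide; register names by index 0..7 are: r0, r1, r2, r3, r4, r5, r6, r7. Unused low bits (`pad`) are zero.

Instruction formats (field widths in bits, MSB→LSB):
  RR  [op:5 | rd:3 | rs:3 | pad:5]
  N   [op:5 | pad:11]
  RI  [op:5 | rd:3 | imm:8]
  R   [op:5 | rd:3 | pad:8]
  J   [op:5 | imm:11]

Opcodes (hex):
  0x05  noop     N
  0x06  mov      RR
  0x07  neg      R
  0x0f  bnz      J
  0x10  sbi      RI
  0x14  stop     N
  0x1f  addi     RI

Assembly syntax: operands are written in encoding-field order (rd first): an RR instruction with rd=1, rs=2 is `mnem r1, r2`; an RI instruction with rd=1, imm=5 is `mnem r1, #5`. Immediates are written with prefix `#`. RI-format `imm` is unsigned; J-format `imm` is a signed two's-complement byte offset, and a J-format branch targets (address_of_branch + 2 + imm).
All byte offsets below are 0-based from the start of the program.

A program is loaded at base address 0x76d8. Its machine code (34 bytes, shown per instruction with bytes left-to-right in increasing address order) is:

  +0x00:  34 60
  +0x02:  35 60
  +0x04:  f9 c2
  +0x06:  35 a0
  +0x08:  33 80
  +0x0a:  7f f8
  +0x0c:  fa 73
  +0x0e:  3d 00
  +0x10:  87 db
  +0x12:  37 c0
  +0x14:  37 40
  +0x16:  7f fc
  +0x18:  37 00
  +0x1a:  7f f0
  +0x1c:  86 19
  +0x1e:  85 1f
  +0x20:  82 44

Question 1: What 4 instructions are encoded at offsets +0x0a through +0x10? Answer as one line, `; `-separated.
bnz #-8; addi r2, #115; neg r5; sbi r7, #219

off 0x0a: read 7f f8 as big → 0x7ff8
  opcode bits[15:11]=0xf: bnz/J
  imm: (w>>0)&0x7ff=0x7f8 (s11→-8) → #-8
off 0x0c: read fa 73 as big → 0xfa73
  opcode bits[15:11]=0x1f: addi/RI
  rd: (w>>8)&0x7=0x2 → r2
  imm: (w>>0)&0xff=0x73 → #115
off 0x0e: read 3d 00 as big → 0x3d00
  opcode bits[15:11]=0x7: neg/R
  rd: (w>>8)&0x7=0x5 → r5
off 0x10: read 87 db as big → 0x87db
  opcode bits[15:11]=0x10: sbi/RI
  rd: (w>>8)&0x7=0x7 → r7
  imm: (w>>0)&0xff=0xdb → #219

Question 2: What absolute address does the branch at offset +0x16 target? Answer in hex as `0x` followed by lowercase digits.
0x76ec

[16] 7f fc → 0x7ffc
  op=0x7ffc>>11=0xf ⇒ bnz (J)
  [10:0] imm=2044 (s11→-4) = #-4
  target = base 0x76d8 + off 0x16 + 2 + imm -4 = 0x76ec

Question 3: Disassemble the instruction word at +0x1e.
sbi r5, #31

[1e] 85 1f → 0x851f
  opcode bits[15:11]=0x10: sbi/RI
  [10:8] rd=5 = r5
  [7:0] imm=31 = #31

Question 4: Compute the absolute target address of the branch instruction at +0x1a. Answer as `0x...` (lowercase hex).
off 0x1a: read 7f f0 as big → 0x7ff0
  top 5b → 0xf → bnz [J]
  [10:0] imm=2032 (s11→-16) = #-16
  target = base 0x76d8 + off 0x1a + 2 + imm -16 = 0x76e4

0x76e4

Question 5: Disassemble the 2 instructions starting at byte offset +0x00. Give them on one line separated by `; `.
[00] 34 60 → 0x3460
  opcode bits[15:11]=0x6: mov/RR
  [10:8] rd=4 = r4
  [7:5] rs=3 = r3
[02] 35 60 → 0x3560
  opcode bits[15:11]=0x6: mov/RR
  [10:8] rd=5 = r5
  [7:5] rs=3 = r3

mov r4, r3; mov r5, r3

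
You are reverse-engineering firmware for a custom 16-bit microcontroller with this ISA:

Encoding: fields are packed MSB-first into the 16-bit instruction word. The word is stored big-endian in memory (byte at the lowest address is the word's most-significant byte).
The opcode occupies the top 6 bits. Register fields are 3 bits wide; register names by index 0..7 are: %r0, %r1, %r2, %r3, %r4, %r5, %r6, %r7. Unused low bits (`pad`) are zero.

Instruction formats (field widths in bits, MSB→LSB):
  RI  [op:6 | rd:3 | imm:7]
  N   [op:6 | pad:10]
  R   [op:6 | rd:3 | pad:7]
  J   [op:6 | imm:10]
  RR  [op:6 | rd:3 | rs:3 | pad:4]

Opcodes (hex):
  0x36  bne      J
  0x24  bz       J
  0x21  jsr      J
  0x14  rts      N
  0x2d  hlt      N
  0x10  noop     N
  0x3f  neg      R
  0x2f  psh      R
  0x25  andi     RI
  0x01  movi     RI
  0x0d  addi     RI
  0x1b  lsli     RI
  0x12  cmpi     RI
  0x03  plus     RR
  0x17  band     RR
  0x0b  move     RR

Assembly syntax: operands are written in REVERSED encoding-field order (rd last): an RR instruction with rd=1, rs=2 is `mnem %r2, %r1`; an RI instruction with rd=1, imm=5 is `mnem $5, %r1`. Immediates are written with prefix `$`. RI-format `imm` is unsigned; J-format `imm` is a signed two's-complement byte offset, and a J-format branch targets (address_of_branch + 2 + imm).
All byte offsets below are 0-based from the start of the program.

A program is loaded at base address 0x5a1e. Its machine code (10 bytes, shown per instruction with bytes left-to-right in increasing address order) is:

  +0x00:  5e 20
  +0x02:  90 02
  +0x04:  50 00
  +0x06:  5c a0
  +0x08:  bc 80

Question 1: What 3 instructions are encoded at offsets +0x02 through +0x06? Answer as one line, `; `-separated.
+0x02: 90 02 ⇒ word 0x9002 (big)
  opcode bits[15:10]=0x24: bz/J
  imm: (w>>0)&0x3ff=0x2 → $2
+0x04: 50 00 ⇒ word 0x5000 (big)
  opcode bits[15:10]=0x14: rts/N
+0x06: 5c a0 ⇒ word 0x5ca0 (big)
  opcode bits[15:10]=0x17: band/RR
  rd: (w>>7)&0x7=0x1 → %r1
  rs: (w>>4)&0x7=0x2 → %r2

bz $2; rts; band %r2, %r1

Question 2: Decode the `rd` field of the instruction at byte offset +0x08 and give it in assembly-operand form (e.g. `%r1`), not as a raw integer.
off 0x08: read bc 80 as big → 0xbc80
  opcode bits[15:10]=0x2f: psh/R
  rd@[9:7]=0x1 ⇒ %r1

%r1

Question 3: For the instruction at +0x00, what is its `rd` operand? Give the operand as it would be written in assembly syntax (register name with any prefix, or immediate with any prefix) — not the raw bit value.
%r4

+0x00: 5e 20 ⇒ word 0x5e20 (big)
  top 6b → 0x17 → band [RR]
  [9:7] rd=4 = %r4
  [6:4] rs=2 = %r2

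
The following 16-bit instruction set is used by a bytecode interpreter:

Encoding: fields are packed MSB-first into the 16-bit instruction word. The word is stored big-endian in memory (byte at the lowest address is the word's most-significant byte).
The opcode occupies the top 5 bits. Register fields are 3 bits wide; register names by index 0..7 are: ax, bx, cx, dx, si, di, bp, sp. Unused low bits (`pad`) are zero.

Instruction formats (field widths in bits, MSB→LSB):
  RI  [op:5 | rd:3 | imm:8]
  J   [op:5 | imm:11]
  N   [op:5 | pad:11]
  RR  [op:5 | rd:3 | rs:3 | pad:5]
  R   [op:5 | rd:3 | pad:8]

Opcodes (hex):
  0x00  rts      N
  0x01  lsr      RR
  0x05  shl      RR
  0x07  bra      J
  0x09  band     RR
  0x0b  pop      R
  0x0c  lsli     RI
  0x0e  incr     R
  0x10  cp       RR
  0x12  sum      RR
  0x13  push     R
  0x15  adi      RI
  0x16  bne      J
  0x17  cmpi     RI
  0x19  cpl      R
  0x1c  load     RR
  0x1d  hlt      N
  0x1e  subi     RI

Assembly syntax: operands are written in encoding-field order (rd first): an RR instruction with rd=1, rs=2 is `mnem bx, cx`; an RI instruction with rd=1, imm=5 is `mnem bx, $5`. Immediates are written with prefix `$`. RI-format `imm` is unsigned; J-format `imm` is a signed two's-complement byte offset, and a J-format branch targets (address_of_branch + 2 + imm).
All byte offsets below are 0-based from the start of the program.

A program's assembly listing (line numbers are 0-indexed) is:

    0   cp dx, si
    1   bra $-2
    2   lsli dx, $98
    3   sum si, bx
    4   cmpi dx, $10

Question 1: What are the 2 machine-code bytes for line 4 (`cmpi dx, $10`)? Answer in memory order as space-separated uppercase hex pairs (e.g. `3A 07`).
4. cmpi fields op=0x17:5|rd=3:3|imm=10:8 → word bb0ah → bb 0a

BB 0A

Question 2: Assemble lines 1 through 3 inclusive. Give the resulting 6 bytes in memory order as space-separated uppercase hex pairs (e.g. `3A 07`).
1. bra fields op=0x7:5|imm=-2:11 → word 3ffeh → 3f fe
2. lsli fields op=0xc:5|rd=3:3|imm=98:8 → word 6362h → 63 62
3. sum fields op=0x12:5|rd=4:3|rs=1:3|pad=0:5 → word 9420h → 94 20

3F FE 63 62 94 20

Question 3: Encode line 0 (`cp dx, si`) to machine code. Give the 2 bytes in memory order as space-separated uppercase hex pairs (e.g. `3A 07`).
L0: cp op=0x10:5|rd=3:3|rs=4:3|pad=0:5 ⇒ 0x8380 ⇒ big 83 80

83 80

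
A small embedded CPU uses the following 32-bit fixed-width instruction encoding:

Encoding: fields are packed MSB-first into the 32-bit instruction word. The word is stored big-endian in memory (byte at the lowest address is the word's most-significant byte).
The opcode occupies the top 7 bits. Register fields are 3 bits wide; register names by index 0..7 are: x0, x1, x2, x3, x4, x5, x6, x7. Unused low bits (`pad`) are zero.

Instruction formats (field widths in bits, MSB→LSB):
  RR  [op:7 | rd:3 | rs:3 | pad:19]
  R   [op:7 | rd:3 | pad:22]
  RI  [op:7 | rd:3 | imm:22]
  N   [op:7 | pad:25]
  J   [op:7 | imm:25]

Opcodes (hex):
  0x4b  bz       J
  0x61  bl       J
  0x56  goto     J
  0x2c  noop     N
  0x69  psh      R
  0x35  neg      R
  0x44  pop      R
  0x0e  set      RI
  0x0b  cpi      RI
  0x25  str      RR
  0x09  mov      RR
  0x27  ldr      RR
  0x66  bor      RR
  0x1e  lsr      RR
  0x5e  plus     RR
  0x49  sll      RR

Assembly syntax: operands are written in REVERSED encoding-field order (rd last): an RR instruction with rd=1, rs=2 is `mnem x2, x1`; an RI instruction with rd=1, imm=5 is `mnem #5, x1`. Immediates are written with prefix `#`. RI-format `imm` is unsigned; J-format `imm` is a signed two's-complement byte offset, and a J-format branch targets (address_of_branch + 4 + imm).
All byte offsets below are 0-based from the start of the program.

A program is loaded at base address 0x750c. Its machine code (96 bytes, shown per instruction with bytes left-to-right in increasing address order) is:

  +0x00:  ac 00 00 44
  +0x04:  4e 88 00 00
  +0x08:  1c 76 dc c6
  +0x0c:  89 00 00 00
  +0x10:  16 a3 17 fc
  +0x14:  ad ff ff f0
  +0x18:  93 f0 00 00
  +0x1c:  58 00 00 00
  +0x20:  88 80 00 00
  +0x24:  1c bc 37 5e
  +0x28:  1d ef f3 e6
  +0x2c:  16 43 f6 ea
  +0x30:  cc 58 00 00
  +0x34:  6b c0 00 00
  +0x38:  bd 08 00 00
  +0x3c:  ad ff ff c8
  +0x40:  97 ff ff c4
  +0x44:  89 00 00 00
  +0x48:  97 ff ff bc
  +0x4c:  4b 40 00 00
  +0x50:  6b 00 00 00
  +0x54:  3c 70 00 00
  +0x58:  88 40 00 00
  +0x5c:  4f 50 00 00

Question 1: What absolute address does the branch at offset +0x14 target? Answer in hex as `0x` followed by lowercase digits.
0x7514

off 0x14: read ad ff ff f0 as big → 0xadfffff0
  top 7b → 0x56 → goto [J]
  imm@[24:0]=0x1fffff0 (s25→-16) ⇒ #-16
  target = base 0x750c + off 0x14 + 4 + imm -16 = 0x7514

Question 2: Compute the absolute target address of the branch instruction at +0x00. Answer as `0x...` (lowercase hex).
0x7554

@+00  big-endian(ac 00 00 44) = 0xac000044
  top 7b → 0x56 → goto [J]
  [24:0] imm=68 = #68
  target = base 0x750c + off 0x00 + 4 + imm 68 = 0x7554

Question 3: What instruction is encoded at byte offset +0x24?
+0x24: 1c bc 37 5e ⇒ word 0x1cbc375e (big)
  op=0x1cbc375e>>25=0xe ⇒ set (RI)
  rd@[24:22]=0x2 ⇒ x2
  imm@[21:0]=0x3c375e ⇒ #3946334

set #3946334, x2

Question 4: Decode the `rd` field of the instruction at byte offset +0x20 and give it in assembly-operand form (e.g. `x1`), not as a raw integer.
[20] 88 80 00 00 → 0x88800000
  top 7b → 0x44 → pop [R]
  [24:22] rd=2 = x2

x2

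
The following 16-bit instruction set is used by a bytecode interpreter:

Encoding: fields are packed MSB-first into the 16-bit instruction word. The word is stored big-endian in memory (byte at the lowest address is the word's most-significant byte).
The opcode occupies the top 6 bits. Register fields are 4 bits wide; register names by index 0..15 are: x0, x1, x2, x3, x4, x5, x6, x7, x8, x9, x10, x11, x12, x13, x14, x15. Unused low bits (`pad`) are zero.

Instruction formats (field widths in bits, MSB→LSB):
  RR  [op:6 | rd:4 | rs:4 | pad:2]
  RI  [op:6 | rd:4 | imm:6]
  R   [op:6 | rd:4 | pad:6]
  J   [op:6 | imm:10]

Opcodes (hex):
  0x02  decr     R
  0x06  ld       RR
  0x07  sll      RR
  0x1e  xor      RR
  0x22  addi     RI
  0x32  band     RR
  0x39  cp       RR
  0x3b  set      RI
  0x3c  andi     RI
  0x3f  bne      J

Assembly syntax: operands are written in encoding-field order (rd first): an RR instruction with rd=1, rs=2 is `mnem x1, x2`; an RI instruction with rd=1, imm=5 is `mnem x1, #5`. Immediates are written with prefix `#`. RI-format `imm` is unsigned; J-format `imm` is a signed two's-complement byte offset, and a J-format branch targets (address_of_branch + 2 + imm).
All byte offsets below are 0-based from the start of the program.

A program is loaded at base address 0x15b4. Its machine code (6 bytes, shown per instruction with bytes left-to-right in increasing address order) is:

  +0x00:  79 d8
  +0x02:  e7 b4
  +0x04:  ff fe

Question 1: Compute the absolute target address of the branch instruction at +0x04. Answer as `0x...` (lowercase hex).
0x15b8

off 0x04: read ff fe as big → 0xfffe
  op=0xfffe>>10=0x3f ⇒ bne (J)
  imm: (w>>0)&0x3ff=0x3fe (s10→-2) → #-2
  target = base 0x15b4 + off 0x04 + 2 + imm -2 = 0x15b8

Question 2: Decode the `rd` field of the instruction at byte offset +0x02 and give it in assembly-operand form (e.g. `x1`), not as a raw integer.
off 0x02: read e7 b4 as big → 0xe7b4
  op=0xe7b4>>10=0x39 ⇒ cp (RR)
  [9:6] rd=14 = x14
  [5:2] rs=13 = x13

x14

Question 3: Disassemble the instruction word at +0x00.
[00] 79 d8 → 0x79d8
  top 6b → 0x1e → xor [RR]
  [9:6] rd=7 = x7
  [5:2] rs=6 = x6

xor x7, x6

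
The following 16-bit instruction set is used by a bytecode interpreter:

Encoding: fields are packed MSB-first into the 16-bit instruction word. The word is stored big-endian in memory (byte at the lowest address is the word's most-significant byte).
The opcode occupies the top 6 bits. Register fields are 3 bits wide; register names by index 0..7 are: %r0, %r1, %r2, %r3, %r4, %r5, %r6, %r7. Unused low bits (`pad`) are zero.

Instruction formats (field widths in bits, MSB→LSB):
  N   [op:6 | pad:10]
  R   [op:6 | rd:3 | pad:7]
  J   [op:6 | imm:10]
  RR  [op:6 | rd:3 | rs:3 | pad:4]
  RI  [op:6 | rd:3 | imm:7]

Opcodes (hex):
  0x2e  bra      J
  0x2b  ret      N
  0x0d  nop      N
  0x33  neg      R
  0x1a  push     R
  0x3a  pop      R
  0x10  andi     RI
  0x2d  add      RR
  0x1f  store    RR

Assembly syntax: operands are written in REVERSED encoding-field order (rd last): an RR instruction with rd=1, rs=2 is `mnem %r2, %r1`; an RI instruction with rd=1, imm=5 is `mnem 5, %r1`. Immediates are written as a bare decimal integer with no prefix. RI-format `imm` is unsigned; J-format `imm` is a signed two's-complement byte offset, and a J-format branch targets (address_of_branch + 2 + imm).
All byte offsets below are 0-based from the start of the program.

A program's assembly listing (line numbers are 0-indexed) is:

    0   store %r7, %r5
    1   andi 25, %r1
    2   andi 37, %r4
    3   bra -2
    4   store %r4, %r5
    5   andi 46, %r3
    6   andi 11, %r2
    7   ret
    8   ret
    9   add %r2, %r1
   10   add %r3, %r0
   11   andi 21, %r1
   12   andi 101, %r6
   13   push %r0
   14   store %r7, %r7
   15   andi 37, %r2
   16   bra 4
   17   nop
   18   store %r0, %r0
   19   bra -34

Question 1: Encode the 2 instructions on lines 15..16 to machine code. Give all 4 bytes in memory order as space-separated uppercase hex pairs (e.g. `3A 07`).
15. andi fields op=0x10:6|rd=2:3|imm=37:7 → word 4125h → 41 25
16. bra fields op=0x2e:6|imm=4:10 → word b804h → b8 04

41 25 B8 04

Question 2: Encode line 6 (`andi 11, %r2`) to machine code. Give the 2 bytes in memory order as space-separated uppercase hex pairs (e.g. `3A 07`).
line 6 (andi): pack op=0x10:6|rd=2:3|imm=11:7 = 0x410b; big→ 41 0b

41 0B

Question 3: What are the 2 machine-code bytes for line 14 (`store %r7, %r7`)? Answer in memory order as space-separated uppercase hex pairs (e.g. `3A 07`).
7F F0

line 14 (store): pack op=0x1f:6|rd=7:3|rs=7:3|pad=0:4 = 0x7ff0; big→ 7f f0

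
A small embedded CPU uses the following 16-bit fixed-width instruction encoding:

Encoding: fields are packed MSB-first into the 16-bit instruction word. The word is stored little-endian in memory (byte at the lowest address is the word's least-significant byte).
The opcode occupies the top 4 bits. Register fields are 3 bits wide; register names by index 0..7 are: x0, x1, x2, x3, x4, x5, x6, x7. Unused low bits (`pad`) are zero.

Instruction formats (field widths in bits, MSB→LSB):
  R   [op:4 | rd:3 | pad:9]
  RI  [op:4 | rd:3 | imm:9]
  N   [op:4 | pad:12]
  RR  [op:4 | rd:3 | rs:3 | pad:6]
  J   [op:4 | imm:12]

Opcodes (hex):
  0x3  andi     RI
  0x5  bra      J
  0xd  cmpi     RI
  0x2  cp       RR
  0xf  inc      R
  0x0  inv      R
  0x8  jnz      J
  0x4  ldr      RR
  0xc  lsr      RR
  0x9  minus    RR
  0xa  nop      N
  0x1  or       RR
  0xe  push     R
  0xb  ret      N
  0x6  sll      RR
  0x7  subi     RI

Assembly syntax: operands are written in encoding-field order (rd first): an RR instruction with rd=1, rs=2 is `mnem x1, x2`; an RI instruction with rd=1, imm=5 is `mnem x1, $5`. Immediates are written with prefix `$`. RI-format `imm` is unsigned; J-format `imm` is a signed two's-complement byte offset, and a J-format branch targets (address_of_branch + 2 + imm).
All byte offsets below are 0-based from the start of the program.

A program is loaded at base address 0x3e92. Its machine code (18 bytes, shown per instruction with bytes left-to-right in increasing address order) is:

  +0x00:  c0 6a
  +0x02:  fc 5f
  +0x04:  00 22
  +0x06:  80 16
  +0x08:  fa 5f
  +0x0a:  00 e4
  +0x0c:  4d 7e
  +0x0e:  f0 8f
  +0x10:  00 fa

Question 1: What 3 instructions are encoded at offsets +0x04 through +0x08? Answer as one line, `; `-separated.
cp x1, x0; or x3, x2; bra $-6

+0x04: 00 22 ⇒ word 0x2200 (little)
  opcode bits[15:12]=0x2: cp/RR
  rd@[11:9]=0x1 ⇒ x1
  rs@[8:6]=0x0 ⇒ x0
+0x06: 80 16 ⇒ word 0x1680 (little)
  opcode bits[15:12]=0x1: or/RR
  rd@[11:9]=0x3 ⇒ x3
  rs@[8:6]=0x2 ⇒ x2
+0x08: fa 5f ⇒ word 0x5ffa (little)
  opcode bits[15:12]=0x5: bra/J
  imm@[11:0]=0xffa (s12→-6) ⇒ $-6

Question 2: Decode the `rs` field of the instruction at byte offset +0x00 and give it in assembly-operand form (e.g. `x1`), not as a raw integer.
@+00  little-endian(c0 6a) = 0x6ac0
  opcode bits[15:12]=0x6: sll/RR
  rd: (w>>9)&0x7=0x5 → x5
  rs: (w>>6)&0x7=0x3 → x3

x3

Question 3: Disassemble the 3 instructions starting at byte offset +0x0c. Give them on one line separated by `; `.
[0c] 4d 7e → 0x7e4d
  opcode bits[15:12]=0x7: subi/RI
  [11:9] rd=7 = x7
  [8:0] imm=77 = $77
[0e] f0 8f → 0x8ff0
  opcode bits[15:12]=0x8: jnz/J
  [11:0] imm=4080 (s12→-16) = $-16
[10] 00 fa → 0xfa00
  opcode bits[15:12]=0xf: inc/R
  [11:9] rd=5 = x5

subi x7, $77; jnz $-16; inc x5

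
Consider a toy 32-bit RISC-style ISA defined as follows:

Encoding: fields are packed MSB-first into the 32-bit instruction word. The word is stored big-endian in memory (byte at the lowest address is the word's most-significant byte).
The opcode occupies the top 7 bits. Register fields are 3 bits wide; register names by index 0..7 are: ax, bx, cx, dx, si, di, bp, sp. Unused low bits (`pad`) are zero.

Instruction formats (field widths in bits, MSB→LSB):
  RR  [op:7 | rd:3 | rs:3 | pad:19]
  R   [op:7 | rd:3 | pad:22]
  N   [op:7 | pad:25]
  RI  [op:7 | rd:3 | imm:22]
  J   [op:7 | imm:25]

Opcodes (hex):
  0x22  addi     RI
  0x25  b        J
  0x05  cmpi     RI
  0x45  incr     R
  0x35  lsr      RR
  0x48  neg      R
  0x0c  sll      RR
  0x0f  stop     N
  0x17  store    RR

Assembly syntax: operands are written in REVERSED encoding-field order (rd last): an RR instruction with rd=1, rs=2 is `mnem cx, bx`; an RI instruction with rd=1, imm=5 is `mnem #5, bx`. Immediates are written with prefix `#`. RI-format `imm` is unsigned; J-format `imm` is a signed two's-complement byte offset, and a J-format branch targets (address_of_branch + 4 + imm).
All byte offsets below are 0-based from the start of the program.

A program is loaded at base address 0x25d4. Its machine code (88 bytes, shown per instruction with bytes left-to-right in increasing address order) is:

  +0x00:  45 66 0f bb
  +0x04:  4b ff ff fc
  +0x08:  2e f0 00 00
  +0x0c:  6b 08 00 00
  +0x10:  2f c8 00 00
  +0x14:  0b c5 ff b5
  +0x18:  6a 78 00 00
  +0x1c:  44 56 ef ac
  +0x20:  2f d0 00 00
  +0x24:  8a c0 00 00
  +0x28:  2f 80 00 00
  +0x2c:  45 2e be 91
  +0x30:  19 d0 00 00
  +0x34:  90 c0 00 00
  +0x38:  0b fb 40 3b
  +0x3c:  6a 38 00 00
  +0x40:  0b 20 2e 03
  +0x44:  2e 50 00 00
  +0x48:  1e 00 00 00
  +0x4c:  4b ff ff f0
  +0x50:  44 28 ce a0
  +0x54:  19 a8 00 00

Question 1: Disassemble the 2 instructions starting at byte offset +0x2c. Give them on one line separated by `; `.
addi #3063441, si; sll cx, sp

off 0x2c: read 45 2e be 91 as big → 0x452ebe91
  top 7b → 0x22 → addi [RI]
  [24:22] rd=4 = si
  [21:0] imm=3063441 = #3063441
off 0x30: read 19 d0 00 00 as big → 0x19d00000
  top 7b → 0xc → sll [RR]
  [24:22] rd=7 = sp
  [21:19] rs=2 = cx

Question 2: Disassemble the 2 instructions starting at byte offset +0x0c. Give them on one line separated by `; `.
@+0c  big-endian(6b 08 00 00) = 0x6b080000
  opcode bits[31:25]=0x35: lsr/RR
  rd: (w>>22)&0x7=0x4 → si
  rs: (w>>19)&0x7=0x1 → bx
@+10  big-endian(2f c8 00 00) = 0x2fc80000
  opcode bits[31:25]=0x17: store/RR
  rd: (w>>22)&0x7=0x7 → sp
  rs: (w>>19)&0x7=0x1 → bx

lsr bx, si; store bx, sp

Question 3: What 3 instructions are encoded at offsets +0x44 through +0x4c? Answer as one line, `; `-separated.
store cx, bx; stop; b #-16

@+44  big-endian(2e 50 00 00) = 0x2e500000
  opcode bits[31:25]=0x17: store/RR
  rd@[24:22]=0x1 ⇒ bx
  rs@[21:19]=0x2 ⇒ cx
@+48  big-endian(1e 00 00 00) = 0x1e000000
  opcode bits[31:25]=0xf: stop/N
@+4c  big-endian(4b ff ff f0) = 0x4bfffff0
  opcode bits[31:25]=0x25: b/J
  imm@[24:0]=0x1fffff0 (s25→-16) ⇒ #-16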